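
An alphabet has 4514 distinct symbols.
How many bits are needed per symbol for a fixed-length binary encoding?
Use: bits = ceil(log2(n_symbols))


log2(4514) = 12.1402
Bracket: 2^12 = 4096 < 4514 <= 2^13 = 8192
So ceil(log2(4514)) = 13

bits = ceil(log2(4514)) = ceil(12.1402) = 13 bits


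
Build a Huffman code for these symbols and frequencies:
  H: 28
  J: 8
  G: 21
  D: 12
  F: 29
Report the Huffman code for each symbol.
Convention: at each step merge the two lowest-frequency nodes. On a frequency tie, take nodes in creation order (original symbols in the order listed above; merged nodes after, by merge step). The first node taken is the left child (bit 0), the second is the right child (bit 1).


Huffman tree construction:
Step 1: Merge J(8) + D(12) = 20
Step 2: Merge (J+D)(20) + G(21) = 41
Step 3: Merge H(28) + F(29) = 57
Step 4: Merge ((J+D)+G)(41) + (H+F)(57) = 98
Read each symbol's code off the tree from the root (left child = 0, right child = 1).

Codes:
  H: 10 (length 2)
  J: 000 (length 3)
  G: 01 (length 2)
  D: 001 (length 3)
  F: 11 (length 2)
Average code length: 216/98 = 2.2041 bits/symbol


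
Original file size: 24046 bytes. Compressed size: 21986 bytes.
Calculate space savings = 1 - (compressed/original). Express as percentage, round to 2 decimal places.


ratio = compressed/original = 21986/24046 = 0.914331
savings = 1 - ratio = 1 - 0.914331 = 0.085669
as a percentage: 0.085669 * 100 = 8.57%

Space savings = 1 - 21986/24046 = 8.57%


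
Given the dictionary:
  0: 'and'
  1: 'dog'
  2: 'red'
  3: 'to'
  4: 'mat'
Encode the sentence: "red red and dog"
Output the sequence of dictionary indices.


Look up each word in the dictionary:
  'red' -> 2
  'red' -> 2
  'and' -> 0
  'dog' -> 1

Encoded: [2, 2, 0, 1]


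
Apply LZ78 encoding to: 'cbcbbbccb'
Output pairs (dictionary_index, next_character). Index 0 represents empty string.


LZ78 encoding steps:
Dictionary: {0: ''}
Step 1: w='' (idx 0), next='c' -> output (0, 'c'), add 'c' as idx 1
Step 2: w='' (idx 0), next='b' -> output (0, 'b'), add 'b' as idx 2
Step 3: w='c' (idx 1), next='b' -> output (1, 'b'), add 'cb' as idx 3
Step 4: w='b' (idx 2), next='b' -> output (2, 'b'), add 'bb' as idx 4
Step 5: w='c' (idx 1), next='c' -> output (1, 'c'), add 'cc' as idx 5
Step 6: w='b' (idx 2), end of input -> output (2, '')


Encoded: [(0, 'c'), (0, 'b'), (1, 'b'), (2, 'b'), (1, 'c'), (2, '')]


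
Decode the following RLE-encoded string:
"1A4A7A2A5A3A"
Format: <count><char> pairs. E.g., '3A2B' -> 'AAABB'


Expanding each <count><char> pair:
  1A -> 'A'
  4A -> 'AAAA'
  7A -> 'AAAAAAA'
  2A -> 'AA'
  5A -> 'AAAAA'
  3A -> 'AAA'

Decoded = AAAAAAAAAAAAAAAAAAAAAA


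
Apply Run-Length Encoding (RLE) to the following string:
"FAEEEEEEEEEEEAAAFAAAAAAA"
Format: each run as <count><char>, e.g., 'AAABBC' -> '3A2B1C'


Scanning runs left to right:
  i=0: run of 'F' x 1 -> '1F'
  i=1: run of 'A' x 1 -> '1A'
  i=2: run of 'E' x 11 -> '11E'
  i=13: run of 'A' x 3 -> '3A'
  i=16: run of 'F' x 1 -> '1F'
  i=17: run of 'A' x 7 -> '7A'

RLE = 1F1A11E3A1F7A


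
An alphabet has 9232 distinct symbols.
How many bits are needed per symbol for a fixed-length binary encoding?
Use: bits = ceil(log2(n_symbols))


log2(9232) = 13.1724
Bracket: 2^13 = 8192 < 9232 <= 2^14 = 16384
So ceil(log2(9232)) = 14

bits = ceil(log2(9232)) = ceil(13.1724) = 14 bits


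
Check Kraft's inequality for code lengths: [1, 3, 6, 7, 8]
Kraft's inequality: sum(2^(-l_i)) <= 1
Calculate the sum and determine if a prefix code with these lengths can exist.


Sum = 2^(-1) + 2^(-3) + 2^(-6) + 2^(-7) + 2^(-8)
    = 0.5 + 0.125 + 0.015625 + 0.0078125 + 0.00390625
    = 167/256 = 0.65234375
Since 0.65234375 <= 1, Kraft's inequality IS satisfied.
A prefix code with these lengths CAN exist.

Kraft sum = 0.65234375. Satisfied.


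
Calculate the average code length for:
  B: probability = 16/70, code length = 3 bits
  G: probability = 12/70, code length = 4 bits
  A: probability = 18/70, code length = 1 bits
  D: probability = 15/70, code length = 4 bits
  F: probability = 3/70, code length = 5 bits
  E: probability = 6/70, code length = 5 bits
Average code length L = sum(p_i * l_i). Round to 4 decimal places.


Weighted contributions p_i * l_i:
  B: (16/70) * 3 = 48/70
  G: (12/70) * 4 = 48/70
  A: (18/70) * 1 = 18/70
  D: (15/70) * 4 = 60/70
  F: (3/70) * 5 = 15/70
  E: (6/70) * 5 = 30/70
Sum = (48 + 48 + 18 + 60 + 15 + 30)/70 = 219/70

L = 219/70 = 3.1286 bits/symbol


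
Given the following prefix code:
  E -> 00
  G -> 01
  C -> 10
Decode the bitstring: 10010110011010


Decoding step by step:
Bits 10 -> C
Bits 01 -> G
Bits 01 -> G
Bits 10 -> C
Bits 01 -> G
Bits 10 -> C
Bits 10 -> C


Decoded message: CGGCGCC


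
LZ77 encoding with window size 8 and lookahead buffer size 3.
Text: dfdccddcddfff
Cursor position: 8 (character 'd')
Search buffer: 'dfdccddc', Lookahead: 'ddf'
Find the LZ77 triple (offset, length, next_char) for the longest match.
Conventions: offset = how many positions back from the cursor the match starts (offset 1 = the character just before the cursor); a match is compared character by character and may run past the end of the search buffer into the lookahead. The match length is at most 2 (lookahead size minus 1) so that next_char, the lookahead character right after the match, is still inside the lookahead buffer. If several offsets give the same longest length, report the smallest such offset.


Try each offset into the search buffer:
  offset=1 (pos 7, char 'c'): match length 0
  offset=2 (pos 6, char 'd'): match length 1
  offset=3 (pos 5, char 'd'): match length 2
  offset=4 (pos 4, char 'c'): match length 0
  offset=5 (pos 3, char 'c'): match length 0
  offset=6 (pos 2, char 'd'): match length 1
  offset=7 (pos 1, char 'f'): match length 0
  offset=8 (pos 0, char 'd'): match length 1
Longest match has length 2 at offset 3.
next_char = character at position 8 + 2 = 10 -> 'f'

Best match: offset=3, length=2 (matching 'dd' starting at position 5)
LZ77 triple: (3, 2, 'f')


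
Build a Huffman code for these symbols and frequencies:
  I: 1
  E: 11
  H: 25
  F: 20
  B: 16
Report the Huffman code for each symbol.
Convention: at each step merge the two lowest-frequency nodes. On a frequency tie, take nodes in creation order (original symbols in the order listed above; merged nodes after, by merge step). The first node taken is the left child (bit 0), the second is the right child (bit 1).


Huffman tree construction:
Step 1: Merge I(1) + E(11) = 12
Step 2: Merge (I+E)(12) + B(16) = 28
Step 3: Merge F(20) + H(25) = 45
Step 4: Merge ((I+E)+B)(28) + (F+H)(45) = 73
Read each symbol's code off the tree from the root (left child = 0, right child = 1).

Codes:
  I: 000 (length 3)
  E: 001 (length 3)
  H: 11 (length 2)
  F: 10 (length 2)
  B: 01 (length 2)
Average code length: 158/73 = 2.1644 bits/symbol


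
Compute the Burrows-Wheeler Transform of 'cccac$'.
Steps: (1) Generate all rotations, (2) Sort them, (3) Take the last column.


Rotations (sorted):
  0: $cccac -> last char: c
  1: ac$ccc -> last char: c
  2: c$ccca -> last char: a
  3: cac$cc -> last char: c
  4: ccac$c -> last char: c
  5: cccac$ -> last char: $


BWT = ccacc$


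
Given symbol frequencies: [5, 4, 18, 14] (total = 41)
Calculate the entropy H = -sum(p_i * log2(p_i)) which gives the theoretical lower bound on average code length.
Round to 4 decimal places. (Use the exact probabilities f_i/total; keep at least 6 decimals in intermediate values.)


Per-symbol terms -p_i * log2(p_i) with p_i = f_i/41:
  p = 5/41 = 0.121951: log2(p) = -3.035624, -p*log2(p) = 0.370198
  p = 4/41 = 0.097561: log2(p) = -3.357552, -p*log2(p) = 0.327566
  p = 18/41 = 0.439024: log2(p) = -1.187627, -p*log2(p) = 0.521397
  p = 14/41 = 0.341463: log2(p) = -1.550197, -p*log2(p) = 0.529336
H = 0.370198 + 0.327566 + 0.521397 + 0.529336 = 1.748497

H = 1.7485 bits/symbol


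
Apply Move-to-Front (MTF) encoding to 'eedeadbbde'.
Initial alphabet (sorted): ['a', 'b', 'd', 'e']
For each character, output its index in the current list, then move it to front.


MTF encoding:
'e': index 3 in ['a', 'b', 'd', 'e'] -> ['e', 'a', 'b', 'd']
'e': index 0 in ['e', 'a', 'b', 'd'] -> ['e', 'a', 'b', 'd']
'd': index 3 in ['e', 'a', 'b', 'd'] -> ['d', 'e', 'a', 'b']
'e': index 1 in ['d', 'e', 'a', 'b'] -> ['e', 'd', 'a', 'b']
'a': index 2 in ['e', 'd', 'a', 'b'] -> ['a', 'e', 'd', 'b']
'd': index 2 in ['a', 'e', 'd', 'b'] -> ['d', 'a', 'e', 'b']
'b': index 3 in ['d', 'a', 'e', 'b'] -> ['b', 'd', 'a', 'e']
'b': index 0 in ['b', 'd', 'a', 'e'] -> ['b', 'd', 'a', 'e']
'd': index 1 in ['b', 'd', 'a', 'e'] -> ['d', 'b', 'a', 'e']
'e': index 3 in ['d', 'b', 'a', 'e'] -> ['e', 'd', 'b', 'a']


Output: [3, 0, 3, 1, 2, 2, 3, 0, 1, 3]


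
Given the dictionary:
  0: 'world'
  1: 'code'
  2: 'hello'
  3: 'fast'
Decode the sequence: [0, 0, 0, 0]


Look up each index in the dictionary:
  0 -> 'world'
  0 -> 'world'
  0 -> 'world'
  0 -> 'world'

Decoded: "world world world world"


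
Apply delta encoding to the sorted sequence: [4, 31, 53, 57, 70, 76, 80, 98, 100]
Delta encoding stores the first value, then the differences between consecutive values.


First value: 4
Deltas:
  31 - 4 = 27
  53 - 31 = 22
  57 - 53 = 4
  70 - 57 = 13
  76 - 70 = 6
  80 - 76 = 4
  98 - 80 = 18
  100 - 98 = 2


Delta encoded: [4, 27, 22, 4, 13, 6, 4, 18, 2]


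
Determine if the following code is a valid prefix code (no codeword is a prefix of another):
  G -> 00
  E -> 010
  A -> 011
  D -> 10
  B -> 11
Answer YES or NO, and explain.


Checking each pair (does one codeword prefix another?):
  G='00' vs E='010': no prefix
  G='00' vs A='011': no prefix
  G='00' vs D='10': no prefix
  G='00' vs B='11': no prefix
  E='010' vs G='00': no prefix
  E='010' vs A='011': no prefix
  E='010' vs D='10': no prefix
  E='010' vs B='11': no prefix
  A='011' vs G='00': no prefix
  A='011' vs E='010': no prefix
  A='011' vs D='10': no prefix
  A='011' vs B='11': no prefix
  D='10' vs G='00': no prefix
  D='10' vs E='010': no prefix
  D='10' vs A='011': no prefix
  D='10' vs B='11': no prefix
  B='11' vs G='00': no prefix
  B='11' vs E='010': no prefix
  B='11' vs A='011': no prefix
  B='11' vs D='10': no prefix
No violation found over all pairs.

YES -- this is a valid prefix code. No codeword is a prefix of any other codeword.


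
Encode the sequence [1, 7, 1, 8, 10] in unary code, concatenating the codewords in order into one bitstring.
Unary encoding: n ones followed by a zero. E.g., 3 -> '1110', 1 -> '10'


Encode each number as n ones followed by a terminating 0:
  1 -> 10 (2 bits)
  7 -> 11111110 (8 bits)
  1 -> 10 (2 bits)
  8 -> 111111110 (9 bits)
  10 -> 11111111110 (11 bits)
Total length = 2 + 8 + 2 + 9 + 11 = 32 bits.

Unary([1, 7, 1, 8, 10]) = 10111111101011111111011111111110 (32 bits)


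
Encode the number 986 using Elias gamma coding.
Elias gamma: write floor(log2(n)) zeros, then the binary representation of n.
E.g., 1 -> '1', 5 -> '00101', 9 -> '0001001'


num_bits = floor(log2(986)) + 1 = 10
leading_zeros = num_bits - 1 = 9
binary(986) = 1111011010

Elias gamma(986) = '000000000' + '1111011010' = 0000000001111011010 (19 bits)


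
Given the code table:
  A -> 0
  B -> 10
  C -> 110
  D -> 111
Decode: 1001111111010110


Decoding:
10 -> B
0 -> A
111 -> D
111 -> D
10 -> B
10 -> B
110 -> C


Result: BADDBBC


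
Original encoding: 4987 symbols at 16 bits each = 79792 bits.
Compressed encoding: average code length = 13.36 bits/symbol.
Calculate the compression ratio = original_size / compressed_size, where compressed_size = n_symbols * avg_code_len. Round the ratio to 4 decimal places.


original_size = n_symbols * orig_bits = 4987 * 16 = 79792 bits
compressed_size = n_symbols * avg_code_len = 4987 * 13.36 = 66626.32 bits
ratio = original_size / compressed_size = 79792 / 66626.32 = 1.1976

Compression ratio = 1.1976


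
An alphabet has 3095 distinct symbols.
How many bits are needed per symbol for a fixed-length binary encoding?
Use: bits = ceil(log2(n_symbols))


log2(3095) = 11.5957
Bracket: 2^11 = 2048 < 3095 <= 2^12 = 4096
So ceil(log2(3095)) = 12

bits = ceil(log2(3095)) = ceil(11.5957) = 12 bits


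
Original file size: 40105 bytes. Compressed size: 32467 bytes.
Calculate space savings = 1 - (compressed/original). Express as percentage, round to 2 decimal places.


ratio = compressed/original = 32467/40105 = 0.80955
savings = 1 - ratio = 1 - 0.80955 = 0.19045
as a percentage: 0.19045 * 100 = 19.05%

Space savings = 1 - 32467/40105 = 19.05%


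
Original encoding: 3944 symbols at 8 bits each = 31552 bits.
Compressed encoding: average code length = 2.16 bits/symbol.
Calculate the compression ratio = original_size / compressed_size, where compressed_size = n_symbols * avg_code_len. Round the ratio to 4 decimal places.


original_size = n_symbols * orig_bits = 3944 * 8 = 31552 bits
compressed_size = n_symbols * avg_code_len = 3944 * 2.16 = 8519.04 bits
ratio = original_size / compressed_size = 31552 / 8519.04 = 3.7037

Compression ratio = 3.7037


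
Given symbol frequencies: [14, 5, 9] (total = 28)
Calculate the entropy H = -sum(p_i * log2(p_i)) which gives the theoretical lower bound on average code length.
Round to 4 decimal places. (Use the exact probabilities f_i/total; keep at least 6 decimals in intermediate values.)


Per-symbol terms -p_i * log2(p_i) with p_i = f_i/28:
  p = 14/28 = 0.500000: log2(p) = -1.000000, -p*log2(p) = 0.500000
  p = 5/28 = 0.178571: log2(p) = -2.485427, -p*log2(p) = 0.443826
  p = 9/28 = 0.321429: log2(p) = -1.637430, -p*log2(p) = 0.526317
H = 0.500000 + 0.443826 + 0.526317 = 1.470143

H = 1.4701 bits/symbol


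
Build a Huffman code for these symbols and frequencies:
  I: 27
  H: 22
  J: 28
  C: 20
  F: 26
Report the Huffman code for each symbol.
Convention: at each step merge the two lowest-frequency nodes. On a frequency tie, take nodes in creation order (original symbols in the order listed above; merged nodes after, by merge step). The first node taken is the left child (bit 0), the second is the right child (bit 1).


Huffman tree construction:
Step 1: Merge C(20) + H(22) = 42
Step 2: Merge F(26) + I(27) = 53
Step 3: Merge J(28) + (C+H)(42) = 70
Step 4: Merge (F+I)(53) + (J+(C+H))(70) = 123
Read each symbol's code off the tree from the root (left child = 0, right child = 1).

Codes:
  I: 01 (length 2)
  H: 111 (length 3)
  J: 10 (length 2)
  C: 110 (length 3)
  F: 00 (length 2)
Average code length: 288/123 = 2.3415 bits/symbol


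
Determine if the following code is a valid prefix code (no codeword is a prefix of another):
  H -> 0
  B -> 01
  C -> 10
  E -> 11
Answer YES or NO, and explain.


Checking each pair (does one codeword prefix another?):
  H='0' vs B='01': prefix -- VIOLATION

NO -- this is NOT a valid prefix code. H (0) is a prefix of B (01).


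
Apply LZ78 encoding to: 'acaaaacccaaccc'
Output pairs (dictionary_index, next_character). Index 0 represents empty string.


LZ78 encoding steps:
Dictionary: {0: ''}
Step 1: w='' (idx 0), next='a' -> output (0, 'a'), add 'a' as idx 1
Step 2: w='' (idx 0), next='c' -> output (0, 'c'), add 'c' as idx 2
Step 3: w='a' (idx 1), next='a' -> output (1, 'a'), add 'aa' as idx 3
Step 4: w='aa' (idx 3), next='c' -> output (3, 'c'), add 'aac' as idx 4
Step 5: w='c' (idx 2), next='c' -> output (2, 'c'), add 'cc' as idx 5
Step 6: w='aac' (idx 4), next='c' -> output (4, 'c'), add 'aacc' as idx 6
Step 7: w='c' (idx 2), end of input -> output (2, '')


Encoded: [(0, 'a'), (0, 'c'), (1, 'a'), (3, 'c'), (2, 'c'), (4, 'c'), (2, '')]


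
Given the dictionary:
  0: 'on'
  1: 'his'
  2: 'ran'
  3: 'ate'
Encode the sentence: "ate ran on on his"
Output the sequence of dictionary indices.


Look up each word in the dictionary:
  'ate' -> 3
  'ran' -> 2
  'on' -> 0
  'on' -> 0
  'his' -> 1

Encoded: [3, 2, 0, 0, 1]


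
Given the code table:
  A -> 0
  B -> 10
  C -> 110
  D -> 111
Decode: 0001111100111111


Decoding:
0 -> A
0 -> A
0 -> A
111 -> D
110 -> C
0 -> A
111 -> D
111 -> D


Result: AAADCADD


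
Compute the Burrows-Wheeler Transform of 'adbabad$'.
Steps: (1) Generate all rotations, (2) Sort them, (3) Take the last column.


Rotations (sorted):
  0: $adbabad -> last char: d
  1: abad$adb -> last char: b
  2: ad$adbab -> last char: b
  3: adbabad$ -> last char: $
  4: babad$ad -> last char: d
  5: bad$adba -> last char: a
  6: d$adbaba -> last char: a
  7: dbabad$a -> last char: a


BWT = dbb$daaa


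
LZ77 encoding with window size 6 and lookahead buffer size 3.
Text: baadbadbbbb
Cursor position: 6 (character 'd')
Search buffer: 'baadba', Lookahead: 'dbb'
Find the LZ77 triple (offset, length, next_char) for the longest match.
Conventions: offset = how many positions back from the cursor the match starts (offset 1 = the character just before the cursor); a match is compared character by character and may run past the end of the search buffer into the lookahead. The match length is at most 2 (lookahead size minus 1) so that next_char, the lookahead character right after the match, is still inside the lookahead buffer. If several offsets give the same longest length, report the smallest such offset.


Try each offset into the search buffer:
  offset=1 (pos 5, char 'a'): match length 0
  offset=2 (pos 4, char 'b'): match length 0
  offset=3 (pos 3, char 'd'): match length 2
  offset=4 (pos 2, char 'a'): match length 0
  offset=5 (pos 1, char 'a'): match length 0
  offset=6 (pos 0, char 'b'): match length 0
Longest match has length 2 at offset 3.
next_char = character at position 6 + 2 = 8 -> 'b'

Best match: offset=3, length=2 (matching 'db' starting at position 3)
LZ77 triple: (3, 2, 'b')


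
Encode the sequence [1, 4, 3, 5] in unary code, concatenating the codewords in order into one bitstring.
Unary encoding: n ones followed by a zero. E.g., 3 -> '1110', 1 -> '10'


Encode each number as n ones followed by a terminating 0:
  1 -> 10 (2 bits)
  4 -> 11110 (5 bits)
  3 -> 1110 (4 bits)
  5 -> 111110 (6 bits)
Total length = 2 + 5 + 4 + 6 = 17 bits.

Unary([1, 4, 3, 5]) = 10111101110111110 (17 bits)


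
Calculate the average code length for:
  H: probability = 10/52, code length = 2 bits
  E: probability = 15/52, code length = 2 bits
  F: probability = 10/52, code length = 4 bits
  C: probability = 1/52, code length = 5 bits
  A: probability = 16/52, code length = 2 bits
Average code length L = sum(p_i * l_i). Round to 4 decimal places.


Weighted contributions p_i * l_i:
  H: (10/52) * 2 = 20/52
  E: (15/52) * 2 = 30/52
  F: (10/52) * 4 = 40/52
  C: (1/52) * 5 = 5/52
  A: (16/52) * 2 = 32/52
Sum = (20 + 30 + 40 + 5 + 32)/52 = 127/52

L = 127/52 = 2.4423 bits/symbol


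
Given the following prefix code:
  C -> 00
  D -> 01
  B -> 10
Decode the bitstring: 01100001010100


Decoding step by step:
Bits 01 -> D
Bits 10 -> B
Bits 00 -> C
Bits 01 -> D
Bits 01 -> D
Bits 01 -> D
Bits 00 -> C


Decoded message: DBCDDDC


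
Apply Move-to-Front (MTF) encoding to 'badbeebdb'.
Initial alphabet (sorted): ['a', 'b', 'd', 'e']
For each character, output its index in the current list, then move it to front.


MTF encoding:
'b': index 1 in ['a', 'b', 'd', 'e'] -> ['b', 'a', 'd', 'e']
'a': index 1 in ['b', 'a', 'd', 'e'] -> ['a', 'b', 'd', 'e']
'd': index 2 in ['a', 'b', 'd', 'e'] -> ['d', 'a', 'b', 'e']
'b': index 2 in ['d', 'a', 'b', 'e'] -> ['b', 'd', 'a', 'e']
'e': index 3 in ['b', 'd', 'a', 'e'] -> ['e', 'b', 'd', 'a']
'e': index 0 in ['e', 'b', 'd', 'a'] -> ['e', 'b', 'd', 'a']
'b': index 1 in ['e', 'b', 'd', 'a'] -> ['b', 'e', 'd', 'a']
'd': index 2 in ['b', 'e', 'd', 'a'] -> ['d', 'b', 'e', 'a']
'b': index 1 in ['d', 'b', 'e', 'a'] -> ['b', 'd', 'e', 'a']


Output: [1, 1, 2, 2, 3, 0, 1, 2, 1]


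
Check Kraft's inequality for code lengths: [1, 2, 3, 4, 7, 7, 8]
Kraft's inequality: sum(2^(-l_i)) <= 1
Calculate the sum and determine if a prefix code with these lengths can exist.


Sum = 2^(-1) + 2^(-2) + 2^(-3) + 2^(-4) + 2^(-7) + 2^(-7) + 2^(-8)
    = 0.5 + 0.25 + 0.125 + 0.0625 + 0.0078125 + 0.0078125 + 0.00390625
    = 245/256 = 0.95703125
Since 0.95703125 <= 1, Kraft's inequality IS satisfied.
A prefix code with these lengths CAN exist.

Kraft sum = 0.95703125. Satisfied.


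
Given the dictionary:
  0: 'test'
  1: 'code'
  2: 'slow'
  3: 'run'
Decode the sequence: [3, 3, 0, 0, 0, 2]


Look up each index in the dictionary:
  3 -> 'run'
  3 -> 'run'
  0 -> 'test'
  0 -> 'test'
  0 -> 'test'
  2 -> 'slow'

Decoded: "run run test test test slow"


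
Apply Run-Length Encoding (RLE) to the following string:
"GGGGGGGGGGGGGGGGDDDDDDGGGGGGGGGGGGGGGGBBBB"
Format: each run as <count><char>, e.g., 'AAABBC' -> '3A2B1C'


Scanning runs left to right:
  i=0: run of 'G' x 16 -> '16G'
  i=16: run of 'D' x 6 -> '6D'
  i=22: run of 'G' x 16 -> '16G'
  i=38: run of 'B' x 4 -> '4B'

RLE = 16G6D16G4B


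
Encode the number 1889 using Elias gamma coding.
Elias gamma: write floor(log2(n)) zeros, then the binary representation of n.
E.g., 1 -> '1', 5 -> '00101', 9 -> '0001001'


num_bits = floor(log2(1889)) + 1 = 11
leading_zeros = num_bits - 1 = 10
binary(1889) = 11101100001

Elias gamma(1889) = '0000000000' + '11101100001' = 000000000011101100001 (21 bits)


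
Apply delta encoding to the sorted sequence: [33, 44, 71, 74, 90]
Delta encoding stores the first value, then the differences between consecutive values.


First value: 33
Deltas:
  44 - 33 = 11
  71 - 44 = 27
  74 - 71 = 3
  90 - 74 = 16


Delta encoded: [33, 11, 27, 3, 16]


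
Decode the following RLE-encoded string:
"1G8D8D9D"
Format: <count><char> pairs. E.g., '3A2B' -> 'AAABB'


Expanding each <count><char> pair:
  1G -> 'G'
  8D -> 'DDDDDDDD'
  8D -> 'DDDDDDDD'
  9D -> 'DDDDDDDDD'

Decoded = GDDDDDDDDDDDDDDDDDDDDDDDDD


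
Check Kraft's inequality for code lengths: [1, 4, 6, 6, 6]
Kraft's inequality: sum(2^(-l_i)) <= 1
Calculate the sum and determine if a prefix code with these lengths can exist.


Sum = 2^(-1) + 2^(-4) + 2^(-6) + 2^(-6) + 2^(-6)
    = 0.5 + 0.0625 + 0.015625 + 0.015625 + 0.015625
    = 39/64 = 0.609375
Since 0.609375 <= 1, Kraft's inequality IS satisfied.
A prefix code with these lengths CAN exist.

Kraft sum = 0.609375. Satisfied.


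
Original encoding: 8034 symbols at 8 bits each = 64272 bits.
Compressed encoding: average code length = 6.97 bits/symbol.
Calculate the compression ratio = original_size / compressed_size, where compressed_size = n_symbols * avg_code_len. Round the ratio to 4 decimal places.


original_size = n_symbols * orig_bits = 8034 * 8 = 64272 bits
compressed_size = n_symbols * avg_code_len = 8034 * 6.97 = 55996.98 bits
ratio = original_size / compressed_size = 64272 / 55996.98 = 1.1478

Compression ratio = 1.1478


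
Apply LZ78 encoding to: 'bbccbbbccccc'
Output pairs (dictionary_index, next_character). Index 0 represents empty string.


LZ78 encoding steps:
Dictionary: {0: ''}
Step 1: w='' (idx 0), next='b' -> output (0, 'b'), add 'b' as idx 1
Step 2: w='b' (idx 1), next='c' -> output (1, 'c'), add 'bc' as idx 2
Step 3: w='' (idx 0), next='c' -> output (0, 'c'), add 'c' as idx 3
Step 4: w='b' (idx 1), next='b' -> output (1, 'b'), add 'bb' as idx 4
Step 5: w='bc' (idx 2), next='c' -> output (2, 'c'), add 'bcc' as idx 5
Step 6: w='c' (idx 3), next='c' -> output (3, 'c'), add 'cc' as idx 6
Step 7: w='c' (idx 3), end of input -> output (3, '')


Encoded: [(0, 'b'), (1, 'c'), (0, 'c'), (1, 'b'), (2, 'c'), (3, 'c'), (3, '')]


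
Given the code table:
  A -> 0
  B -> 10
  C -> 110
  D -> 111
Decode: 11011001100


Decoding:
110 -> C
110 -> C
0 -> A
110 -> C
0 -> A


Result: CCACA


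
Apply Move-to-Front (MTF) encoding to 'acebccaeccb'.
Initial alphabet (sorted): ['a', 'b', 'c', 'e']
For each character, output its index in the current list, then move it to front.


MTF encoding:
'a': index 0 in ['a', 'b', 'c', 'e'] -> ['a', 'b', 'c', 'e']
'c': index 2 in ['a', 'b', 'c', 'e'] -> ['c', 'a', 'b', 'e']
'e': index 3 in ['c', 'a', 'b', 'e'] -> ['e', 'c', 'a', 'b']
'b': index 3 in ['e', 'c', 'a', 'b'] -> ['b', 'e', 'c', 'a']
'c': index 2 in ['b', 'e', 'c', 'a'] -> ['c', 'b', 'e', 'a']
'c': index 0 in ['c', 'b', 'e', 'a'] -> ['c', 'b', 'e', 'a']
'a': index 3 in ['c', 'b', 'e', 'a'] -> ['a', 'c', 'b', 'e']
'e': index 3 in ['a', 'c', 'b', 'e'] -> ['e', 'a', 'c', 'b']
'c': index 2 in ['e', 'a', 'c', 'b'] -> ['c', 'e', 'a', 'b']
'c': index 0 in ['c', 'e', 'a', 'b'] -> ['c', 'e', 'a', 'b']
'b': index 3 in ['c', 'e', 'a', 'b'] -> ['b', 'c', 'e', 'a']


Output: [0, 2, 3, 3, 2, 0, 3, 3, 2, 0, 3]


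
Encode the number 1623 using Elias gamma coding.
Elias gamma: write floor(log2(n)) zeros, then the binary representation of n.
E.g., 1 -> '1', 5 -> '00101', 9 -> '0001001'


num_bits = floor(log2(1623)) + 1 = 11
leading_zeros = num_bits - 1 = 10
binary(1623) = 11001010111

Elias gamma(1623) = '0000000000' + '11001010111' = 000000000011001010111 (21 bits)


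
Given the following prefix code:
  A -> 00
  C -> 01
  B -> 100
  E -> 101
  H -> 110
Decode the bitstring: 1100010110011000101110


Decoding step by step:
Bits 110 -> H
Bits 00 -> A
Bits 101 -> E
Bits 100 -> B
Bits 110 -> H
Bits 00 -> A
Bits 101 -> E
Bits 110 -> H


Decoded message: HAEBHAEH


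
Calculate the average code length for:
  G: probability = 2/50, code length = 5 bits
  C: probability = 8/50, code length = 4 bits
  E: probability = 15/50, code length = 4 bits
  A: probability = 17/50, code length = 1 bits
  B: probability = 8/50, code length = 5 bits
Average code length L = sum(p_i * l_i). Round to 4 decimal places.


Weighted contributions p_i * l_i:
  G: (2/50) * 5 = 10/50
  C: (8/50) * 4 = 32/50
  E: (15/50) * 4 = 60/50
  A: (17/50) * 1 = 17/50
  B: (8/50) * 5 = 40/50
Sum = (10 + 32 + 60 + 17 + 40)/50 = 159/50

L = 159/50 = 3.1800 bits/symbol


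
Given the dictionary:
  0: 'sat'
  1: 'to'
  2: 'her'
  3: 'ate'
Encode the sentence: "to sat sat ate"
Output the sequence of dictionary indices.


Look up each word in the dictionary:
  'to' -> 1
  'sat' -> 0
  'sat' -> 0
  'ate' -> 3

Encoded: [1, 0, 0, 3]


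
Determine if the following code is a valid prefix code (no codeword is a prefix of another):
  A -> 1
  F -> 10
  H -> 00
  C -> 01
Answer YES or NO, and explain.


Checking each pair (does one codeword prefix another?):
  A='1' vs F='10': prefix -- VIOLATION

NO -- this is NOT a valid prefix code. A (1) is a prefix of F (10).


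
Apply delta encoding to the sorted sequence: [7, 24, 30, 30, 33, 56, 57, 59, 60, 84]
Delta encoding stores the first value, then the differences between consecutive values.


First value: 7
Deltas:
  24 - 7 = 17
  30 - 24 = 6
  30 - 30 = 0
  33 - 30 = 3
  56 - 33 = 23
  57 - 56 = 1
  59 - 57 = 2
  60 - 59 = 1
  84 - 60 = 24


Delta encoded: [7, 17, 6, 0, 3, 23, 1, 2, 1, 24]


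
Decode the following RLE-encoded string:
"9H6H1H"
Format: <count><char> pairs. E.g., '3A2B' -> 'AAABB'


Expanding each <count><char> pair:
  9H -> 'HHHHHHHHH'
  6H -> 'HHHHHH'
  1H -> 'H'

Decoded = HHHHHHHHHHHHHHHH


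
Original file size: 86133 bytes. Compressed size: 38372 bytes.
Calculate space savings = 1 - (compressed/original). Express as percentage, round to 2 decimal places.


ratio = compressed/original = 38372/86133 = 0.445497
savings = 1 - ratio = 1 - 0.445497 = 0.554503
as a percentage: 0.554503 * 100 = 55.45%

Space savings = 1 - 38372/86133 = 55.45%


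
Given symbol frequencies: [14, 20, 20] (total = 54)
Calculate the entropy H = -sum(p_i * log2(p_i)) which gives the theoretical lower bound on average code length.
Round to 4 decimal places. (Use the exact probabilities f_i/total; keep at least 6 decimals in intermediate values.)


Per-symbol terms -p_i * log2(p_i) with p_i = f_i/54:
  p = 14/54 = 0.259259: log2(p) = -1.947533, -p*log2(p) = 0.504916
  p = 20/54 = 0.370370: log2(p) = -1.432959, -p*log2(p) = 0.530726
  p = 20/54 = 0.370370: log2(p) = -1.432959, -p*log2(p) = 0.530726
H = 0.504916 + 0.530726 + 0.530726 = 1.566368

H = 1.5664 bits/symbol


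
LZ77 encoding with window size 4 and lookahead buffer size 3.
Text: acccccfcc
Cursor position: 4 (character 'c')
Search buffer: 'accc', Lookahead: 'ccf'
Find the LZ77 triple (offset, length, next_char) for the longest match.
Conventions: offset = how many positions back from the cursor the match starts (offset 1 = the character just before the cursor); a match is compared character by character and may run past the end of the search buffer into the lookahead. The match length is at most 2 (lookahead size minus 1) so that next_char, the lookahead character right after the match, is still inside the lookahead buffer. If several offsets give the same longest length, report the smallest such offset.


Try each offset into the search buffer:
  offset=1 (pos 3, char 'c'): match length 2
  offset=2 (pos 2, char 'c'): match length 2
  offset=3 (pos 1, char 'c'): match length 2
  offset=4 (pos 0, char 'a'): match length 0
Longest match has length 2, found at offsets 1, 2, 3; take the smallest, offset 1.
next_char = character at position 4 + 2 = 6 -> 'f'

Best match: offset=1, length=2 (matching 'cc' starting at position 3)
LZ77 triple: (1, 2, 'f')


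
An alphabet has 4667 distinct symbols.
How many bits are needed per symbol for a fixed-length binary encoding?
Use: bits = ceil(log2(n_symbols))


log2(4667) = 12.1883
Bracket: 2^12 = 4096 < 4667 <= 2^13 = 8192
So ceil(log2(4667)) = 13

bits = ceil(log2(4667)) = ceil(12.1883) = 13 bits


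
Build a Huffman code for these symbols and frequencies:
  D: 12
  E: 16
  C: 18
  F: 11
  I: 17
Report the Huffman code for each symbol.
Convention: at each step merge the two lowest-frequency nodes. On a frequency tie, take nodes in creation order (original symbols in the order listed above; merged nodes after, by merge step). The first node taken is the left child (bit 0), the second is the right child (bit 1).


Huffman tree construction:
Step 1: Merge F(11) + D(12) = 23
Step 2: Merge E(16) + I(17) = 33
Step 3: Merge C(18) + (F+D)(23) = 41
Step 4: Merge (E+I)(33) + (C+(F+D))(41) = 74
Read each symbol's code off the tree from the root (left child = 0, right child = 1).

Codes:
  D: 111 (length 3)
  E: 00 (length 2)
  C: 10 (length 2)
  F: 110 (length 3)
  I: 01 (length 2)
Average code length: 171/74 = 2.3108 bits/symbol


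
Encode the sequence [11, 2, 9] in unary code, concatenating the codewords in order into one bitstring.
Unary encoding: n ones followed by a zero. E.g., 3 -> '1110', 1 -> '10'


Encode each number as n ones followed by a terminating 0:
  11 -> 111111111110 (12 bits)
  2 -> 110 (3 bits)
  9 -> 1111111110 (10 bits)
Total length = 12 + 3 + 10 = 25 bits.

Unary([11, 2, 9]) = 1111111111101101111111110 (25 bits)


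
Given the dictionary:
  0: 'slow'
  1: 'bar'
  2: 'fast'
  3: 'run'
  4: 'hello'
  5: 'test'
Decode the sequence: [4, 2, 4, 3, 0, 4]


Look up each index in the dictionary:
  4 -> 'hello'
  2 -> 'fast'
  4 -> 'hello'
  3 -> 'run'
  0 -> 'slow'
  4 -> 'hello'

Decoded: "hello fast hello run slow hello"


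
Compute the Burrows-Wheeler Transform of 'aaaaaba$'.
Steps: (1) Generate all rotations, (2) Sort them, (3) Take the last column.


Rotations (sorted):
  0: $aaaaaba -> last char: a
  1: a$aaaaab -> last char: b
  2: aaaaaba$ -> last char: $
  3: aaaaba$a -> last char: a
  4: aaaba$aa -> last char: a
  5: aaba$aaa -> last char: a
  6: aba$aaaa -> last char: a
  7: ba$aaaaa -> last char: a


BWT = ab$aaaaa


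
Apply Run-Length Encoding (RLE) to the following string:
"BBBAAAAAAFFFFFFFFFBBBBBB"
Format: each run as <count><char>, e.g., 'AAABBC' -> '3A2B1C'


Scanning runs left to right:
  i=0: run of 'B' x 3 -> '3B'
  i=3: run of 'A' x 6 -> '6A'
  i=9: run of 'F' x 9 -> '9F'
  i=18: run of 'B' x 6 -> '6B'

RLE = 3B6A9F6B


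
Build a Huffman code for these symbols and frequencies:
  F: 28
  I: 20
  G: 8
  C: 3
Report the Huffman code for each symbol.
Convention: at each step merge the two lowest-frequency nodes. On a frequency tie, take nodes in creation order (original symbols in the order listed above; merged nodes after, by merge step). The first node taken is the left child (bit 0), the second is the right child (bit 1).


Huffman tree construction:
Step 1: Merge C(3) + G(8) = 11
Step 2: Merge (C+G)(11) + I(20) = 31
Step 3: Merge F(28) + ((C+G)+I)(31) = 59
Read each symbol's code off the tree from the root (left child = 0, right child = 1).

Codes:
  F: 0 (length 1)
  I: 11 (length 2)
  G: 101 (length 3)
  C: 100 (length 3)
Average code length: 101/59 = 1.7119 bits/symbol


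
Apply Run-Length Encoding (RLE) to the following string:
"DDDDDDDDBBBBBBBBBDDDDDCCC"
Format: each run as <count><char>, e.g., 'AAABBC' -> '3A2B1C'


Scanning runs left to right:
  i=0: run of 'D' x 8 -> '8D'
  i=8: run of 'B' x 9 -> '9B'
  i=17: run of 'D' x 5 -> '5D'
  i=22: run of 'C' x 3 -> '3C'

RLE = 8D9B5D3C


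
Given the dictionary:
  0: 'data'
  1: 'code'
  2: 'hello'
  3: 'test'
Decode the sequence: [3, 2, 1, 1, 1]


Look up each index in the dictionary:
  3 -> 'test'
  2 -> 'hello'
  1 -> 'code'
  1 -> 'code'
  1 -> 'code'

Decoded: "test hello code code code"


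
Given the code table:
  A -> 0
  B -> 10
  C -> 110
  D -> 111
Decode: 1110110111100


Decoding:
111 -> D
0 -> A
110 -> C
111 -> D
10 -> B
0 -> A


Result: DACDBA


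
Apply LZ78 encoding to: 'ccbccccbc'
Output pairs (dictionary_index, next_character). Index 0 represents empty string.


LZ78 encoding steps:
Dictionary: {0: ''}
Step 1: w='' (idx 0), next='c' -> output (0, 'c'), add 'c' as idx 1
Step 2: w='c' (idx 1), next='b' -> output (1, 'b'), add 'cb' as idx 2
Step 3: w='c' (idx 1), next='c' -> output (1, 'c'), add 'cc' as idx 3
Step 4: w='cc' (idx 3), next='b' -> output (3, 'b'), add 'ccb' as idx 4
Step 5: w='c' (idx 1), end of input -> output (1, '')


Encoded: [(0, 'c'), (1, 'b'), (1, 'c'), (3, 'b'), (1, '')]


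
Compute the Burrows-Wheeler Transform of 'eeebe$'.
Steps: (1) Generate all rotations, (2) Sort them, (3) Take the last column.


Rotations (sorted):
  0: $eeebe -> last char: e
  1: be$eee -> last char: e
  2: e$eeeb -> last char: b
  3: ebe$ee -> last char: e
  4: eebe$e -> last char: e
  5: eeebe$ -> last char: $


BWT = eebee$


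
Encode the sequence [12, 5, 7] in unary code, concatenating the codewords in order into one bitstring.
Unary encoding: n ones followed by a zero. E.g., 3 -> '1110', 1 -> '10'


Encode each number as n ones followed by a terminating 0:
  12 -> 1111111111110 (13 bits)
  5 -> 111110 (6 bits)
  7 -> 11111110 (8 bits)
Total length = 13 + 6 + 8 = 27 bits.

Unary([12, 5, 7]) = 111111111111011111011111110 (27 bits)


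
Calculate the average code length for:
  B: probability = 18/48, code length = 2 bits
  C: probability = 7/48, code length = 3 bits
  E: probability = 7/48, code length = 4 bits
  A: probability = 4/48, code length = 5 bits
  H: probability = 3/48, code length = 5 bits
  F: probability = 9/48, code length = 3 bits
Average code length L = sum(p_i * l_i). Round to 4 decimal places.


Weighted contributions p_i * l_i:
  B: (18/48) * 2 = 36/48
  C: (7/48) * 3 = 21/48
  E: (7/48) * 4 = 28/48
  A: (4/48) * 5 = 20/48
  H: (3/48) * 5 = 15/48
  F: (9/48) * 3 = 27/48
Sum = (36 + 21 + 28 + 20 + 15 + 27)/48 = 147/48

L = 147/48 = 3.0625 bits/symbol


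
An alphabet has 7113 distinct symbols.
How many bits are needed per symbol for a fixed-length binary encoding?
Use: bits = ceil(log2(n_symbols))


log2(7113) = 12.7962
Bracket: 2^12 = 4096 < 7113 <= 2^13 = 8192
So ceil(log2(7113)) = 13

bits = ceil(log2(7113)) = ceil(12.7962) = 13 bits


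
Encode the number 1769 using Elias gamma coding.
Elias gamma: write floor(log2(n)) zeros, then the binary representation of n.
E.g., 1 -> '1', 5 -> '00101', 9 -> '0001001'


num_bits = floor(log2(1769)) + 1 = 11
leading_zeros = num_bits - 1 = 10
binary(1769) = 11011101001

Elias gamma(1769) = '0000000000' + '11011101001' = 000000000011011101001 (21 bits)


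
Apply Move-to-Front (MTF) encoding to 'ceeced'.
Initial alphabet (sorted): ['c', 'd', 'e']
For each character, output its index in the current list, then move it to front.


MTF encoding:
'c': index 0 in ['c', 'd', 'e'] -> ['c', 'd', 'e']
'e': index 2 in ['c', 'd', 'e'] -> ['e', 'c', 'd']
'e': index 0 in ['e', 'c', 'd'] -> ['e', 'c', 'd']
'c': index 1 in ['e', 'c', 'd'] -> ['c', 'e', 'd']
'e': index 1 in ['c', 'e', 'd'] -> ['e', 'c', 'd']
'd': index 2 in ['e', 'c', 'd'] -> ['d', 'e', 'c']


Output: [0, 2, 0, 1, 1, 2]


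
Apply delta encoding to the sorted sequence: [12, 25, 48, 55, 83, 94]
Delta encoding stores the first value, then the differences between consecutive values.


First value: 12
Deltas:
  25 - 12 = 13
  48 - 25 = 23
  55 - 48 = 7
  83 - 55 = 28
  94 - 83 = 11


Delta encoded: [12, 13, 23, 7, 28, 11]


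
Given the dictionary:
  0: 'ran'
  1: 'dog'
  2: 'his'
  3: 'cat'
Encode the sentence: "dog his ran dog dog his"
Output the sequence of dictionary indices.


Look up each word in the dictionary:
  'dog' -> 1
  'his' -> 2
  'ran' -> 0
  'dog' -> 1
  'dog' -> 1
  'his' -> 2

Encoded: [1, 2, 0, 1, 1, 2]


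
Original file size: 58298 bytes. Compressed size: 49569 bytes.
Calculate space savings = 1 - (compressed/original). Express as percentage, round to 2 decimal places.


ratio = compressed/original = 49569/58298 = 0.850269
savings = 1 - ratio = 1 - 0.850269 = 0.149731
as a percentage: 0.149731 * 100 = 14.97%

Space savings = 1 - 49569/58298 = 14.97%


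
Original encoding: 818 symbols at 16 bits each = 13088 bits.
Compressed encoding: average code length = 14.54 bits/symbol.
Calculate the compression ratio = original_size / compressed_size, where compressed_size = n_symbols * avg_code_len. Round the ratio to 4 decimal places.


original_size = n_symbols * orig_bits = 818 * 16 = 13088 bits
compressed_size = n_symbols * avg_code_len = 818 * 14.54 = 11893.72 bits
ratio = original_size / compressed_size = 13088 / 11893.72 = 1.1004

Compression ratio = 1.1004


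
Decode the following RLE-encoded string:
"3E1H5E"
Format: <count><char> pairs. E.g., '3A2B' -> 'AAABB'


Expanding each <count><char> pair:
  3E -> 'EEE'
  1H -> 'H'
  5E -> 'EEEEE'

Decoded = EEEHEEEEE


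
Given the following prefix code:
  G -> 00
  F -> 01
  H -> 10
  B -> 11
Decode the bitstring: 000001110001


Decoding step by step:
Bits 00 -> G
Bits 00 -> G
Bits 01 -> F
Bits 11 -> B
Bits 00 -> G
Bits 01 -> F


Decoded message: GGFBGF


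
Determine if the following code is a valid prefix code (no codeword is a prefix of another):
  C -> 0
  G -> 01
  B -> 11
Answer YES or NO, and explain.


Checking each pair (does one codeword prefix another?):
  C='0' vs G='01': prefix -- VIOLATION

NO -- this is NOT a valid prefix code. C (0) is a prefix of G (01).


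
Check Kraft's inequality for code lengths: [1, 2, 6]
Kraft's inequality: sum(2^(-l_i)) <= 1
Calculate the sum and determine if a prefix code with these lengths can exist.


Sum = 2^(-1) + 2^(-2) + 2^(-6)
    = 0.5 + 0.25 + 0.015625
    = 49/64 = 0.765625
Since 0.765625 <= 1, Kraft's inequality IS satisfied.
A prefix code with these lengths CAN exist.

Kraft sum = 0.765625. Satisfied.


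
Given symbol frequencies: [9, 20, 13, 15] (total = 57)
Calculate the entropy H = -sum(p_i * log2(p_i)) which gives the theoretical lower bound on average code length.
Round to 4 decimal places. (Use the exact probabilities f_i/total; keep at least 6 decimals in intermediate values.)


Per-symbol terms -p_i * log2(p_i) with p_i = f_i/57:
  p = 9/57 = 0.157895: log2(p) = -2.662965, -p*log2(p) = 0.420468
  p = 20/57 = 0.350877: log2(p) = -1.510962, -p*log2(p) = 0.530162
  p = 13/57 = 0.228070: log2(p) = -2.132450, -p*log2(p) = 0.486348
  p = 15/57 = 0.263158: log2(p) = -1.925999, -p*log2(p) = 0.506842
H = 0.420468 + 0.530162 + 0.486348 + 0.506842 = 1.943820

H = 1.9438 bits/symbol


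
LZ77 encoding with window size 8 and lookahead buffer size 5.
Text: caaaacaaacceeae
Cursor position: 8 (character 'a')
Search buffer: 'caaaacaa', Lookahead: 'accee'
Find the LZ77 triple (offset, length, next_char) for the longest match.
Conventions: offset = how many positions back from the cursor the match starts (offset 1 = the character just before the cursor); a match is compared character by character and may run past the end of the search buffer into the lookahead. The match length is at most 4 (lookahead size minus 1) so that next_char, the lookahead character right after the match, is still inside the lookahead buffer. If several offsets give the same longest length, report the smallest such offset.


Try each offset into the search buffer:
  offset=1 (pos 7, char 'a'): match length 1
  offset=2 (pos 6, char 'a'): match length 1
  offset=3 (pos 5, char 'c'): match length 0
  offset=4 (pos 4, char 'a'): match length 2
  offset=5 (pos 3, char 'a'): match length 1
  offset=6 (pos 2, char 'a'): match length 1
  offset=7 (pos 1, char 'a'): match length 1
  offset=8 (pos 0, char 'c'): match length 0
Longest match has length 2 at offset 4.
next_char = character at position 8 + 2 = 10 -> 'c'

Best match: offset=4, length=2 (matching 'ac' starting at position 4)
LZ77 triple: (4, 2, 'c')
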